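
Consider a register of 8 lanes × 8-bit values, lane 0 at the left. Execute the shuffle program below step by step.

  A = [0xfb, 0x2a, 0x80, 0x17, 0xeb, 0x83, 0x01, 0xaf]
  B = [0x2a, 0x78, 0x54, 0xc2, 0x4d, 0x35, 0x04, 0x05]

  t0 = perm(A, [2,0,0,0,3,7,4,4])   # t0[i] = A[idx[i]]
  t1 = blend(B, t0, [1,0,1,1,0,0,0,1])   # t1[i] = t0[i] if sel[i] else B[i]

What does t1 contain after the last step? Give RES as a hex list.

→ t0 |80|fb|fb|fb|17|af|eb|eb|
→ t1 |80|78|fb|fb|4d|35|04|eb|

RES = [0x80, 0x78, 0xfb, 0xfb, 0x4d, 0x35, 0x04, 0xeb]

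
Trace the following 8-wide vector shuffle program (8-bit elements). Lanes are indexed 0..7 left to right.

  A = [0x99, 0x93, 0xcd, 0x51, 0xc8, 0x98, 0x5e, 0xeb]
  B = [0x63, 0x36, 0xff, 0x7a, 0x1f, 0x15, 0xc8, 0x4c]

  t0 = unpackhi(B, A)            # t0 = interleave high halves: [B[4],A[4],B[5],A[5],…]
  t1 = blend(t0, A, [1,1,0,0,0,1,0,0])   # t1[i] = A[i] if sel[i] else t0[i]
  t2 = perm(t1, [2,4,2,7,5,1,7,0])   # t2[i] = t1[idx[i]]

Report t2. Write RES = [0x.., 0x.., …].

  t0: 1f c8 15 98 c8 5e 4c eb
  t1: 99 93 15 98 c8 98 4c eb
  t2: 15 c8 15 eb 98 93 eb 99

RES = [0x15, 0xc8, 0x15, 0xeb, 0x98, 0x93, 0xeb, 0x99]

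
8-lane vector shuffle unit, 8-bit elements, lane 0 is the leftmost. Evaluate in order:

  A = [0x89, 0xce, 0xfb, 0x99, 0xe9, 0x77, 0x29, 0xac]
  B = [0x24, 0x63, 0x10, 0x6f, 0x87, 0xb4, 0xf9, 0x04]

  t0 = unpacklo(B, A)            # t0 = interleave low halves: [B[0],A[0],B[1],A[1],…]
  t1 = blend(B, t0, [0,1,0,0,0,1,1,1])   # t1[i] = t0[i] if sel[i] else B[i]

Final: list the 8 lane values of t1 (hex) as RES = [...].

RES = [ 0x24  0x89  0x10  0x6f  0x87  0xfb  0x6f  0x99 ]

t0 = [0x24, 0x89, 0x63, 0xce, 0x10, 0xfb, 0x6f, 0x99]
t1 = [0x24, 0x89, 0x10, 0x6f, 0x87, 0xfb, 0x6f, 0x99]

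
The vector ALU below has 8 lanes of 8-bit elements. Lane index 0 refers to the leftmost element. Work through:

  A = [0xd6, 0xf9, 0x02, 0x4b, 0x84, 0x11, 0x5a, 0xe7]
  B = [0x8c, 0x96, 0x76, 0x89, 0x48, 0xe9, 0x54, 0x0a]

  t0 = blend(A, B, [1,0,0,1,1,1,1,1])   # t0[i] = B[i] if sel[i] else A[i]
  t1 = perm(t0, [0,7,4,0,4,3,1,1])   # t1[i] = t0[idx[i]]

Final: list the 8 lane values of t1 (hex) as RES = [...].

RES = [0x8c, 0x0a, 0x48, 0x8c, 0x48, 0x89, 0xf9, 0xf9]

→ t0 |8c|f9|02|89|48|e9|54|0a|
→ t1 |8c|0a|48|8c|48|89|f9|f9|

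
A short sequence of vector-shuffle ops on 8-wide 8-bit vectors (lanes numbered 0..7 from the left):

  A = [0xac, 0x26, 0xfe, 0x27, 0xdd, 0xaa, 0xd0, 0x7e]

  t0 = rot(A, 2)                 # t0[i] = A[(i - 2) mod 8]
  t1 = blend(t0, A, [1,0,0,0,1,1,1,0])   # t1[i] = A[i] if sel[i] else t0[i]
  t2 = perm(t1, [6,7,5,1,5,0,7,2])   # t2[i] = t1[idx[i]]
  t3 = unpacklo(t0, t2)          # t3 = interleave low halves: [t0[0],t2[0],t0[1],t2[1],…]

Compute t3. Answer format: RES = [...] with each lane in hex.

RES = [ 0xd0  0xd0  0x7e  0xaa  0xac  0xaa  0x26  0x7e ]

t0 = [0xd0, 0x7e, 0xac, 0x26, 0xfe, 0x27, 0xdd, 0xaa]
t1 = [0xac, 0x7e, 0xac, 0x26, 0xdd, 0xaa, 0xd0, 0xaa]
t2 = [0xd0, 0xaa, 0xaa, 0x7e, 0xaa, 0xac, 0xaa, 0xac]
t3 = [0xd0, 0xd0, 0x7e, 0xaa, 0xac, 0xaa, 0x26, 0x7e]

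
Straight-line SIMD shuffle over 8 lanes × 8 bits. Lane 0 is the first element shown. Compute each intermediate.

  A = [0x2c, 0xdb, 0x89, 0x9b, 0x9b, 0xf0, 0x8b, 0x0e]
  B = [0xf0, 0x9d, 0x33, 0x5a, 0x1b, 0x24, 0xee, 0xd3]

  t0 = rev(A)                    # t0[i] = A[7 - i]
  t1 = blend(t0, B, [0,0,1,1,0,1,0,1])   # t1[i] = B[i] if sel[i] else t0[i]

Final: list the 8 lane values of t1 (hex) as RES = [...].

RES = [ 0x0e  0x8b  0x33  0x5a  0x9b  0x24  0xdb  0xd3 ]

t0 = [0x0e, 0x8b, 0xf0, 0x9b, 0x9b, 0x89, 0xdb, 0x2c]
t1 = [0x0e, 0x8b, 0x33, 0x5a, 0x9b, 0x24, 0xdb, 0xd3]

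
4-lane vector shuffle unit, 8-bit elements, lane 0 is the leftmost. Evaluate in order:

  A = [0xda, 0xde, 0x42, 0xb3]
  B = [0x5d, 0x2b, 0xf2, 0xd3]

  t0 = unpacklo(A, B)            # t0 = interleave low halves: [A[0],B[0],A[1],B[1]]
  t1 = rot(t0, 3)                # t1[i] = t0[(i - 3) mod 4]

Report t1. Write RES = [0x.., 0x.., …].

  t0: da 5d de 2b
  t1: 5d de 2b da

RES = [ 0x5d  0xde  0x2b  0xda ]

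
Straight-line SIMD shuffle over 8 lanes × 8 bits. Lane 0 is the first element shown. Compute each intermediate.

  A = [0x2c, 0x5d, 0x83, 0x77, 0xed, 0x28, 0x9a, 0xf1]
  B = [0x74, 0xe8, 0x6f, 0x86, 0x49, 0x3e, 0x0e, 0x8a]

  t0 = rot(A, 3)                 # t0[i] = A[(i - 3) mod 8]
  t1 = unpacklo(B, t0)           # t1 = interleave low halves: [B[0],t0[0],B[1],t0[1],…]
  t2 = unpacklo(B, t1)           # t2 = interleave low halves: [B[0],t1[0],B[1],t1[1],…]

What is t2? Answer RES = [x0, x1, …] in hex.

t0 = [0x28, 0x9a, 0xf1, 0x2c, 0x5d, 0x83, 0x77, 0xed]
t1 = [0x74, 0x28, 0xe8, 0x9a, 0x6f, 0xf1, 0x86, 0x2c]
t2 = [0x74, 0x74, 0xe8, 0x28, 0x6f, 0xe8, 0x86, 0x9a]

RES = [0x74, 0x74, 0xe8, 0x28, 0x6f, 0xe8, 0x86, 0x9a]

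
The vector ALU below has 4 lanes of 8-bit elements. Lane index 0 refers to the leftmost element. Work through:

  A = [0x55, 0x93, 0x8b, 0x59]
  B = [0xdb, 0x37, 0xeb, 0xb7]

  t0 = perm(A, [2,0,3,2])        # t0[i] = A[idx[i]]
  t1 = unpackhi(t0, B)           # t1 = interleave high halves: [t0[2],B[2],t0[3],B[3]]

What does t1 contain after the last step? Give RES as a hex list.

→ t0 |8b|55|59|8b|
→ t1 |59|eb|8b|b7|

RES = [0x59, 0xeb, 0x8b, 0xb7]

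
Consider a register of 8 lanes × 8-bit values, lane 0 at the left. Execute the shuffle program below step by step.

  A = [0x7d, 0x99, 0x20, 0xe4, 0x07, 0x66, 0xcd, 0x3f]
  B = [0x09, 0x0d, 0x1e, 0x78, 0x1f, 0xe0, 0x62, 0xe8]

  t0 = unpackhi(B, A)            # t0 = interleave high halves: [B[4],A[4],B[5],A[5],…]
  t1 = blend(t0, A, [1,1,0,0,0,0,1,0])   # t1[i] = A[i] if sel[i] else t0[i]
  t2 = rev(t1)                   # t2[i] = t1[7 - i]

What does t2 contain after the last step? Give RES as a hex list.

RES = [ 0x3f  0xcd  0xcd  0x62  0x66  0xe0  0x99  0x7d ]

  t0: 1f 07 e0 66 62 cd e8 3f
  t1: 7d 99 e0 66 62 cd cd 3f
  t2: 3f cd cd 62 66 e0 99 7d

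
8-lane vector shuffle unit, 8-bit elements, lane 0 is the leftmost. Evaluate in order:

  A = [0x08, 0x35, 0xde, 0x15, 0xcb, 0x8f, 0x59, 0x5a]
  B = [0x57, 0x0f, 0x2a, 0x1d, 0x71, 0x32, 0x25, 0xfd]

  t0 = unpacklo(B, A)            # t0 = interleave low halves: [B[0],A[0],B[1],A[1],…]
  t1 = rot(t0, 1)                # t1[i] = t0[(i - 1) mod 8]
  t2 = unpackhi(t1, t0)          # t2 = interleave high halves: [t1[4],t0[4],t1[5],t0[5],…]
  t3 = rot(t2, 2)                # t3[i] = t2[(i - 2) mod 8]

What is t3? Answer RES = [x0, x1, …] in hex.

  t0: 57 08 0f 35 2a de 1d 15
  t1: 15 57 08 0f 35 2a de 1d
  t2: 35 2a 2a de de 1d 1d 15
  t3: 1d 15 35 2a 2a de de 1d

RES = [0x1d, 0x15, 0x35, 0x2a, 0x2a, 0xde, 0xde, 0x1d]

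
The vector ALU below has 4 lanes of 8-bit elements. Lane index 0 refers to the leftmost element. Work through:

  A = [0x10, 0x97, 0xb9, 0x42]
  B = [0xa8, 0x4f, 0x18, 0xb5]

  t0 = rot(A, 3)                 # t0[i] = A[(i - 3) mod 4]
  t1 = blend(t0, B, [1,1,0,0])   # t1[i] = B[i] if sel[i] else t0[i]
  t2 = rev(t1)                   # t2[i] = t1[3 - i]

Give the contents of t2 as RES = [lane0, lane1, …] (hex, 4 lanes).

  t0: 97 b9 42 10
  t1: a8 4f 42 10
  t2: 10 42 4f a8

RES = [ 0x10  0x42  0x4f  0xa8 ]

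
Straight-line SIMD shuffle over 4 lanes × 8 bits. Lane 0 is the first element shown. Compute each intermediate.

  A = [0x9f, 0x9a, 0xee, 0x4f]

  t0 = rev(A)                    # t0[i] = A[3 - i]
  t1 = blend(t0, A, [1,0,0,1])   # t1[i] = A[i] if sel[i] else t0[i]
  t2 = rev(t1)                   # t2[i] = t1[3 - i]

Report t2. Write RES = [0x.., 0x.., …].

  t0: 4f ee 9a 9f
  t1: 9f ee 9a 4f
  t2: 4f 9a ee 9f

RES = [0x4f, 0x9a, 0xee, 0x9f]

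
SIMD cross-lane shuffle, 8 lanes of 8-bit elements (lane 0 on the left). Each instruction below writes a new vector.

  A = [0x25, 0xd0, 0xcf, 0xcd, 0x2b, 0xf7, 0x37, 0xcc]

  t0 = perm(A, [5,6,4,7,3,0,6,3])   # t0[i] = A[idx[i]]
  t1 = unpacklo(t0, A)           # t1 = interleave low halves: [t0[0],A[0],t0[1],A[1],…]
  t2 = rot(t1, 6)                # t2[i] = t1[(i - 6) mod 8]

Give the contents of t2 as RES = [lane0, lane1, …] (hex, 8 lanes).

t0 = [0xf7, 0x37, 0x2b, 0xcc, 0xcd, 0x25, 0x37, 0xcd]
t1 = [0xf7, 0x25, 0x37, 0xd0, 0x2b, 0xcf, 0xcc, 0xcd]
t2 = [0x37, 0xd0, 0x2b, 0xcf, 0xcc, 0xcd, 0xf7, 0x25]

RES = [0x37, 0xd0, 0x2b, 0xcf, 0xcc, 0xcd, 0xf7, 0x25]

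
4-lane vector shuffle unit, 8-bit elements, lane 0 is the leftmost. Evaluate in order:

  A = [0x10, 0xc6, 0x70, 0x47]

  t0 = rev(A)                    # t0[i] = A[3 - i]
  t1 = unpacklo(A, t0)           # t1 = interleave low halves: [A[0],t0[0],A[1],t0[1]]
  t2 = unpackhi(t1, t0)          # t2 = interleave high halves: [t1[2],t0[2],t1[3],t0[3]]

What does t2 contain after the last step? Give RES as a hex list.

RES = [ 0xc6  0xc6  0x70  0x10 ]

→ t0 |47|70|c6|10|
→ t1 |10|47|c6|70|
→ t2 |c6|c6|70|10|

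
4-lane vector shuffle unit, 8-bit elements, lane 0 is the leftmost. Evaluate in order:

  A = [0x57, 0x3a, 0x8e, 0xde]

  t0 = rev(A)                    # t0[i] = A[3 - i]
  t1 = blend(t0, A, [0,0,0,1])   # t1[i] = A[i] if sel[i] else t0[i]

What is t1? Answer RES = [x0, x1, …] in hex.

→ t0 |de|8e|3a|57|
→ t1 |de|8e|3a|de|

RES = [ 0xde  0x8e  0x3a  0xde ]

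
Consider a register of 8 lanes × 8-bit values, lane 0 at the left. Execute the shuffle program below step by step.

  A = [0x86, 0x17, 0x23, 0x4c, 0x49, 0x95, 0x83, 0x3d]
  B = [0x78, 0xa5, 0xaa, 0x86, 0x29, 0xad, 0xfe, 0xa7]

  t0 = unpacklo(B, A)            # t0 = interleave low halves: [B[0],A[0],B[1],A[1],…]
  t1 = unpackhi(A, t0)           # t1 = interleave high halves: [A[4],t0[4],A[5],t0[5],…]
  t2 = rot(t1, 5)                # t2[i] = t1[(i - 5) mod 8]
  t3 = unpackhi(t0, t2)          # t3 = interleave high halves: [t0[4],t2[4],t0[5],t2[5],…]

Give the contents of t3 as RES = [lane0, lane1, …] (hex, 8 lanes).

RES = [0xaa, 0x4c, 0x23, 0x49, 0x86, 0xaa, 0x4c, 0x95]

  t0: 78 86 a5 17 aa 23 86 4c
  t1: 49 aa 95 23 83 86 3d 4c
  t2: 23 83 86 3d 4c 49 aa 95
  t3: aa 4c 23 49 86 aa 4c 95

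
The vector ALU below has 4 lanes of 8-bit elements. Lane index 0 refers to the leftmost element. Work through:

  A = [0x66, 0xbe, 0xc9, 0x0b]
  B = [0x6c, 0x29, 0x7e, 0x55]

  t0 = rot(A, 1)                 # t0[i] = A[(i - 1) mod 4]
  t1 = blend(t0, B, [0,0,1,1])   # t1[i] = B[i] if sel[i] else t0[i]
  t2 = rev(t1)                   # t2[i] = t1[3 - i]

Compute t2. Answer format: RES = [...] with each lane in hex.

RES = [ 0x55  0x7e  0x66  0x0b ]

t0 = [0x0b, 0x66, 0xbe, 0xc9]
t1 = [0x0b, 0x66, 0x7e, 0x55]
t2 = [0x55, 0x7e, 0x66, 0x0b]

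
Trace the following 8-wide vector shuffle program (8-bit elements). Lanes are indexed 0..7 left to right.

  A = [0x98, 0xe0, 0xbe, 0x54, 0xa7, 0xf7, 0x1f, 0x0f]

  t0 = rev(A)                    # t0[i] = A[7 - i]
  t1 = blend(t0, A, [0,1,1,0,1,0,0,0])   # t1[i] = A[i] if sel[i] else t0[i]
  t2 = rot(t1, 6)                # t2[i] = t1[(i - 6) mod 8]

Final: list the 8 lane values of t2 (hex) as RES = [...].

RES = [0xbe, 0xa7, 0xa7, 0xbe, 0xe0, 0x98, 0x0f, 0xe0]

t0 = [0x0f, 0x1f, 0xf7, 0xa7, 0x54, 0xbe, 0xe0, 0x98]
t1 = [0x0f, 0xe0, 0xbe, 0xa7, 0xa7, 0xbe, 0xe0, 0x98]
t2 = [0xbe, 0xa7, 0xa7, 0xbe, 0xe0, 0x98, 0x0f, 0xe0]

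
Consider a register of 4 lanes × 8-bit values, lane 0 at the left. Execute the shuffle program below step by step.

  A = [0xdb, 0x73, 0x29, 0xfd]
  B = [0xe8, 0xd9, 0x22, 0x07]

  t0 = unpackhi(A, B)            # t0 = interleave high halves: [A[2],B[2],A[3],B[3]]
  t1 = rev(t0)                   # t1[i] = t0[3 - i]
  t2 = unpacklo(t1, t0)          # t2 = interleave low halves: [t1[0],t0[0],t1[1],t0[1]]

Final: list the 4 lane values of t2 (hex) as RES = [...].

t0 = [0x29, 0x22, 0xfd, 0x07]
t1 = [0x07, 0xfd, 0x22, 0x29]
t2 = [0x07, 0x29, 0xfd, 0x22]

RES = [ 0x07  0x29  0xfd  0x22 ]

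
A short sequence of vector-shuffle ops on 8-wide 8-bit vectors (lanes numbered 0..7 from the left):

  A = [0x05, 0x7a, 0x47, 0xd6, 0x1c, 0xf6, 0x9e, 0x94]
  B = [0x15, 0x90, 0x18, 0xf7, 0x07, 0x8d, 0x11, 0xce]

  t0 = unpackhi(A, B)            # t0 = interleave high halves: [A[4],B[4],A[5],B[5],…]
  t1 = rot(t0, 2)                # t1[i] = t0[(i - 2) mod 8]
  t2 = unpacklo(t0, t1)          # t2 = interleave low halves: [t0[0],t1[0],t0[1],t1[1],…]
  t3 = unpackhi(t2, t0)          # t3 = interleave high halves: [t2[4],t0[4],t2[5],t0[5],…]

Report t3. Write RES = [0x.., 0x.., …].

  t0: 1c 07 f6 8d 9e 11 94 ce
  t1: 94 ce 1c 07 f6 8d 9e 11
  t2: 1c 94 07 ce f6 1c 8d 07
  t3: f6 9e 1c 11 8d 94 07 ce

RES = [ 0xf6  0x9e  0x1c  0x11  0x8d  0x94  0x07  0xce ]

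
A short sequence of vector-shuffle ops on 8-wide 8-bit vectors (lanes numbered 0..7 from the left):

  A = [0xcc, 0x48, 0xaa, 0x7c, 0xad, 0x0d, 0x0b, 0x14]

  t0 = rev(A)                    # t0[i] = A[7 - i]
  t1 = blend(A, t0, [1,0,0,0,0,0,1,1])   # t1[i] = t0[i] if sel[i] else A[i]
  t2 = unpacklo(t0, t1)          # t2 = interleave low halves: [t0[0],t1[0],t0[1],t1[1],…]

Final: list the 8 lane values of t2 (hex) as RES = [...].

→ t0 |14|0b|0d|ad|7c|aa|48|cc|
→ t1 |14|48|aa|7c|ad|0d|48|cc|
→ t2 |14|14|0b|48|0d|aa|ad|7c|

RES = [0x14, 0x14, 0x0b, 0x48, 0x0d, 0xaa, 0xad, 0x7c]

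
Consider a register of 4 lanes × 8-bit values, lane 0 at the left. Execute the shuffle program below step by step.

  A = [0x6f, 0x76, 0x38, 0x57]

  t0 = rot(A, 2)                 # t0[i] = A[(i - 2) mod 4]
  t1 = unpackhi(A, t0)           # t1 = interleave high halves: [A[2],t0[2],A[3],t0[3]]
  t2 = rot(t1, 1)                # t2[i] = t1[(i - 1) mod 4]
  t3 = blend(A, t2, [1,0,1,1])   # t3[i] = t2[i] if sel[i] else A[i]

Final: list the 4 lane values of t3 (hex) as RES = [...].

  t0: 38 57 6f 76
  t1: 38 6f 57 76
  t2: 76 38 6f 57
  t3: 76 76 6f 57

RES = [ 0x76  0x76  0x6f  0x57 ]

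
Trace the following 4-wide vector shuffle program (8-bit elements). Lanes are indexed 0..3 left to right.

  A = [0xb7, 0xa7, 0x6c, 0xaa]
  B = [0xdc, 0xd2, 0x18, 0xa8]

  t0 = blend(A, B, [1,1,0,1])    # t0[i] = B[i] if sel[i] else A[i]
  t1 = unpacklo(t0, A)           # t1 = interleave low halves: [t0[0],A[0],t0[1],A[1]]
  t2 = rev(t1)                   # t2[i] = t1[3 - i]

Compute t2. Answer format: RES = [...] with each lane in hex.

t0 = [0xdc, 0xd2, 0x6c, 0xa8]
t1 = [0xdc, 0xb7, 0xd2, 0xa7]
t2 = [0xa7, 0xd2, 0xb7, 0xdc]

RES = [0xa7, 0xd2, 0xb7, 0xdc]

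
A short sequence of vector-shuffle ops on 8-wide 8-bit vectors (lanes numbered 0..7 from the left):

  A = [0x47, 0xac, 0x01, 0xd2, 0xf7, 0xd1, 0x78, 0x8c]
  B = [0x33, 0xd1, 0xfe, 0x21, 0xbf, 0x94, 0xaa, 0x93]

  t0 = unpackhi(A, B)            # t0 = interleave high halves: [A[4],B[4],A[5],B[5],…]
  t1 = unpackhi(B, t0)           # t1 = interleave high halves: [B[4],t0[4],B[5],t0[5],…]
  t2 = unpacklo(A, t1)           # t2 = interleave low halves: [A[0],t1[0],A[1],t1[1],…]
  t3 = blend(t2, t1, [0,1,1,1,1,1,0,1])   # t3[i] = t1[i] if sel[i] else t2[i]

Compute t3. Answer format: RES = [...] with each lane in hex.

RES = [ 0x47  0x78  0x94  0xaa  0xaa  0x8c  0xd2  0x93 ]

→ t0 |f7|bf|d1|94|78|aa|8c|93|
→ t1 |bf|78|94|aa|aa|8c|93|93|
→ t2 |47|bf|ac|78|01|94|d2|aa|
→ t3 |47|78|94|aa|aa|8c|d2|93|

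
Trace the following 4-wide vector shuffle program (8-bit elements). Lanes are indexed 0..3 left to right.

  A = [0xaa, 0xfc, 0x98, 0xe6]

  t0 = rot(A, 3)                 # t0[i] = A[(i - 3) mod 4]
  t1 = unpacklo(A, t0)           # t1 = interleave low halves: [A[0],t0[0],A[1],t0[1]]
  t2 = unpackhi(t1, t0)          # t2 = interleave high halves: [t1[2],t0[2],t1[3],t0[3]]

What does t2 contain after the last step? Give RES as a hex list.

→ t0 |fc|98|e6|aa|
→ t1 |aa|fc|fc|98|
→ t2 |fc|e6|98|aa|

RES = [0xfc, 0xe6, 0x98, 0xaa]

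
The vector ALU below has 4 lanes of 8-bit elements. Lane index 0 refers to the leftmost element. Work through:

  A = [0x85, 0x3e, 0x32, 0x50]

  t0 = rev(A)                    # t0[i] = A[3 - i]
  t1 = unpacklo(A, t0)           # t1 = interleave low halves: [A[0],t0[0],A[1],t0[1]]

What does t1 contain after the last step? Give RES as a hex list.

RES = [0x85, 0x50, 0x3e, 0x32]

  t0: 50 32 3e 85
  t1: 85 50 3e 32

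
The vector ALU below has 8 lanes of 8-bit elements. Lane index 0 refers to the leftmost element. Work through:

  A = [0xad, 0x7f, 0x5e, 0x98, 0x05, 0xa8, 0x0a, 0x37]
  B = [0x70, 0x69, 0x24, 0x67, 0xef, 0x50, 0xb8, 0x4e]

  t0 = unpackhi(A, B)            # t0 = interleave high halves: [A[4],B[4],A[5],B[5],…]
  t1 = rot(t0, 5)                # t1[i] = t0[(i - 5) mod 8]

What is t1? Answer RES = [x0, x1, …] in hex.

RES = [ 0x50  0x0a  0xb8  0x37  0x4e  0x05  0xef  0xa8 ]

t0 = [0x05, 0xef, 0xa8, 0x50, 0x0a, 0xb8, 0x37, 0x4e]
t1 = [0x50, 0x0a, 0xb8, 0x37, 0x4e, 0x05, 0xef, 0xa8]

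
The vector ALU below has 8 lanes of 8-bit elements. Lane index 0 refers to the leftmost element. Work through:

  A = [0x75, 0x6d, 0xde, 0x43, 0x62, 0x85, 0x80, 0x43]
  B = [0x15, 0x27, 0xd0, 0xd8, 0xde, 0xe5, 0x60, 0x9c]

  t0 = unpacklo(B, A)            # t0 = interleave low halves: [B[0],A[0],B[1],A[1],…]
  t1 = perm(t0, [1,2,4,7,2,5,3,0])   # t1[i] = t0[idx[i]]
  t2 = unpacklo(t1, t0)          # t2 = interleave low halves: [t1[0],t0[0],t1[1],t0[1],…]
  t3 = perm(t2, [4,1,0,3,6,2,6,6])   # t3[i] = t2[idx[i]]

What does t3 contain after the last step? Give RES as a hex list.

→ t0 |15|75|27|6d|d0|de|d8|43|
→ t1 |75|27|d0|43|27|de|6d|15|
→ t2 |75|15|27|75|d0|27|43|6d|
→ t3 |d0|15|75|75|43|27|43|43|

RES = [ 0xd0  0x15  0x75  0x75  0x43  0x27  0x43  0x43 ]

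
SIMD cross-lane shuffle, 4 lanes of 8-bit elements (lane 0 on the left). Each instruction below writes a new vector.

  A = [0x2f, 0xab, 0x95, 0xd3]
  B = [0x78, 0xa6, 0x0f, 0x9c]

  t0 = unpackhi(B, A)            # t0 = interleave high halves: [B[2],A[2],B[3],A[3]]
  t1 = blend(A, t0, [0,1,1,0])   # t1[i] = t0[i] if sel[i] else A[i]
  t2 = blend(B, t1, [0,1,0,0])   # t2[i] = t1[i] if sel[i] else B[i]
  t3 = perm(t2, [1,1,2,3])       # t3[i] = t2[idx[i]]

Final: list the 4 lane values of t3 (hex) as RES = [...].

RES = [ 0x95  0x95  0x0f  0x9c ]

  t0: 0f 95 9c d3
  t1: 2f 95 9c d3
  t2: 78 95 0f 9c
  t3: 95 95 0f 9c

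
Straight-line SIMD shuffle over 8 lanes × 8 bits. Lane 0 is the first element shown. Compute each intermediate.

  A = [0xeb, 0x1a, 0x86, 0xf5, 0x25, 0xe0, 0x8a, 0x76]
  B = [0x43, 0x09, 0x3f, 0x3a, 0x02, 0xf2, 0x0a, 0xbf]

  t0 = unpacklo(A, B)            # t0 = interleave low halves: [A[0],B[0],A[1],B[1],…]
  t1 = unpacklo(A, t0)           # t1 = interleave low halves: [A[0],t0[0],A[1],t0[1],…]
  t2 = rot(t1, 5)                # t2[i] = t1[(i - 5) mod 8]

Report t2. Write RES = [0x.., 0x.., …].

RES = [ 0x43  0x86  0x1a  0xf5  0x09  0xeb  0xeb  0x1a ]

→ t0 |eb|43|1a|09|86|3f|f5|3a|
→ t1 |eb|eb|1a|43|86|1a|f5|09|
→ t2 |43|86|1a|f5|09|eb|eb|1a|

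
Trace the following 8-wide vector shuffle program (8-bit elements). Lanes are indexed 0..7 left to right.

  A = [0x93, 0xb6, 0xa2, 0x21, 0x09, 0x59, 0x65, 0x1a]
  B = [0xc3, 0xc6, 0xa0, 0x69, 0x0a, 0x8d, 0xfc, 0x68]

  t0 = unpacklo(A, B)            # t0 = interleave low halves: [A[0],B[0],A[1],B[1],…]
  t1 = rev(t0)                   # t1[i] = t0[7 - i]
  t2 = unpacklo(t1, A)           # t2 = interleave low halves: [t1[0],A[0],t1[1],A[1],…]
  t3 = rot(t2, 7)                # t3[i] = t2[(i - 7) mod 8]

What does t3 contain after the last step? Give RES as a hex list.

RES = [0x93, 0x21, 0xb6, 0xa0, 0xa2, 0xa2, 0x21, 0x69]

→ t0 |93|c3|b6|c6|a2|a0|21|69|
→ t1 |69|21|a0|a2|c6|b6|c3|93|
→ t2 |69|93|21|b6|a0|a2|a2|21|
→ t3 |93|21|b6|a0|a2|a2|21|69|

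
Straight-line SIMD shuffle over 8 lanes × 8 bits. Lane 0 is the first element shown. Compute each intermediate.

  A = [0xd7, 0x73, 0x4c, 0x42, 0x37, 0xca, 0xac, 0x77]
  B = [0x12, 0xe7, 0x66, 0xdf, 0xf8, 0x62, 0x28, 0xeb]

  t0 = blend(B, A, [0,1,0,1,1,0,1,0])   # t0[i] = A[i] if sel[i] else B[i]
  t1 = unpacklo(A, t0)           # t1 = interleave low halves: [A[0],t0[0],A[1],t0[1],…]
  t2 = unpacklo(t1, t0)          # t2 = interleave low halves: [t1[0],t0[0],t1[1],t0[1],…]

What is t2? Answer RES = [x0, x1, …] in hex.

RES = [0xd7, 0x12, 0x12, 0x73, 0x73, 0x66, 0x73, 0x42]

t0 = [0x12, 0x73, 0x66, 0x42, 0x37, 0x62, 0xac, 0xeb]
t1 = [0xd7, 0x12, 0x73, 0x73, 0x4c, 0x66, 0x42, 0x42]
t2 = [0xd7, 0x12, 0x12, 0x73, 0x73, 0x66, 0x73, 0x42]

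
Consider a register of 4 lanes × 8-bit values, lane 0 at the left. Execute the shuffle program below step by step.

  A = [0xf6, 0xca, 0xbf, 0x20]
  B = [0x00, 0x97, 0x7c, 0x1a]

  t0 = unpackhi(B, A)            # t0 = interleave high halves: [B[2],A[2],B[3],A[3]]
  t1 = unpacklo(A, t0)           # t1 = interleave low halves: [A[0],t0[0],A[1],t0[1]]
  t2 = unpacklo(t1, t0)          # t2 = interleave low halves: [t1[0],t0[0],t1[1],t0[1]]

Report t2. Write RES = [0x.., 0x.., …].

RES = [0xf6, 0x7c, 0x7c, 0xbf]

→ t0 |7c|bf|1a|20|
→ t1 |f6|7c|ca|bf|
→ t2 |f6|7c|7c|bf|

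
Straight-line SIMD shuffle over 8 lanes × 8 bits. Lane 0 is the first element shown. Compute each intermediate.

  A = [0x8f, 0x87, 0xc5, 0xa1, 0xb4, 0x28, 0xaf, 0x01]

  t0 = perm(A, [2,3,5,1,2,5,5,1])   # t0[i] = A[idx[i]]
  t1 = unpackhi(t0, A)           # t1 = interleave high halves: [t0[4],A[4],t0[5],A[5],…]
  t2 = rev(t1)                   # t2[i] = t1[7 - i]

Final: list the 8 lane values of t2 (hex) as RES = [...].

RES = [ 0x01  0x87  0xaf  0x28  0x28  0x28  0xb4  0xc5 ]

t0 = [0xc5, 0xa1, 0x28, 0x87, 0xc5, 0x28, 0x28, 0x87]
t1 = [0xc5, 0xb4, 0x28, 0x28, 0x28, 0xaf, 0x87, 0x01]
t2 = [0x01, 0x87, 0xaf, 0x28, 0x28, 0x28, 0xb4, 0xc5]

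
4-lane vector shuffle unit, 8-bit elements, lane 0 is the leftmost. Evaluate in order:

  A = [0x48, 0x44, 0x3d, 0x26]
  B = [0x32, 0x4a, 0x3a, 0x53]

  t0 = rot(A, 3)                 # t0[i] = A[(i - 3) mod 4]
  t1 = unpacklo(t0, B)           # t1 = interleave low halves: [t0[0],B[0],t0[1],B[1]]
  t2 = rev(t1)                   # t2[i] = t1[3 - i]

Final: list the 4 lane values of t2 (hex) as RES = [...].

RES = [ 0x4a  0x3d  0x32  0x44 ]

→ t0 |44|3d|26|48|
→ t1 |44|32|3d|4a|
→ t2 |4a|3d|32|44|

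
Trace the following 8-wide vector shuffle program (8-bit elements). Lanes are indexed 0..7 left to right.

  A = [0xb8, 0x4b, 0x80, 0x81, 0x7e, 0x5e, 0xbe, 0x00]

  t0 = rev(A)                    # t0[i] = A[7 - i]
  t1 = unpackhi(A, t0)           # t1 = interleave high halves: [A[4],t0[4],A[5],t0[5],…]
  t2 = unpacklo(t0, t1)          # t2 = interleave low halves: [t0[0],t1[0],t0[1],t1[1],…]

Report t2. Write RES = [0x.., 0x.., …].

  t0: 00 be 5e 7e 81 80 4b b8
  t1: 7e 81 5e 80 be 4b 00 b8
  t2: 00 7e be 81 5e 5e 7e 80

RES = [ 0x00  0x7e  0xbe  0x81  0x5e  0x5e  0x7e  0x80 ]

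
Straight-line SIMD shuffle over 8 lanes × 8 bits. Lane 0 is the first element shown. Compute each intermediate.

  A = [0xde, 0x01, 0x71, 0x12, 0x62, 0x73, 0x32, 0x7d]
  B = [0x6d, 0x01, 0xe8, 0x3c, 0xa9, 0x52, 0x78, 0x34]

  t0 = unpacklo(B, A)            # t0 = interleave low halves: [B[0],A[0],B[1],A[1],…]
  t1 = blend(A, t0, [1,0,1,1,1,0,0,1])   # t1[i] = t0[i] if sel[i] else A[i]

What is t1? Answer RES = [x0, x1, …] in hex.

RES = [0x6d, 0x01, 0x01, 0x01, 0xe8, 0x73, 0x32, 0x12]

→ t0 |6d|de|01|01|e8|71|3c|12|
→ t1 |6d|01|01|01|e8|73|32|12|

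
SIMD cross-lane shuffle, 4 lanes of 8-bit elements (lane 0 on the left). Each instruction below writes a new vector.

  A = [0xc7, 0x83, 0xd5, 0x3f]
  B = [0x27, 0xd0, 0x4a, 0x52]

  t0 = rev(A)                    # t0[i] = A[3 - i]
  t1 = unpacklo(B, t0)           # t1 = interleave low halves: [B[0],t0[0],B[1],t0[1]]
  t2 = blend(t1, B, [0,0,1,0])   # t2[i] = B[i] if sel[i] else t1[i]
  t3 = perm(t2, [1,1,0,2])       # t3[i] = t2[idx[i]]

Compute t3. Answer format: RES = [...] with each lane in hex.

RES = [0x3f, 0x3f, 0x27, 0x4a]

t0 = [0x3f, 0xd5, 0x83, 0xc7]
t1 = [0x27, 0x3f, 0xd0, 0xd5]
t2 = [0x27, 0x3f, 0x4a, 0xd5]
t3 = [0x3f, 0x3f, 0x27, 0x4a]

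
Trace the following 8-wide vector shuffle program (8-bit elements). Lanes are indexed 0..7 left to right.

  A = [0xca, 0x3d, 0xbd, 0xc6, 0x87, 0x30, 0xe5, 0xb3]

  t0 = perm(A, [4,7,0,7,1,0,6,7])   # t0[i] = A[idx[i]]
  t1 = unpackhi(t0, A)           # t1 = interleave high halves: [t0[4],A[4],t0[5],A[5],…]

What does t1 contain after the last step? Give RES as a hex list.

→ t0 |87|b3|ca|b3|3d|ca|e5|b3|
→ t1 |3d|87|ca|30|e5|e5|b3|b3|

RES = [ 0x3d  0x87  0xca  0x30  0xe5  0xe5  0xb3  0xb3 ]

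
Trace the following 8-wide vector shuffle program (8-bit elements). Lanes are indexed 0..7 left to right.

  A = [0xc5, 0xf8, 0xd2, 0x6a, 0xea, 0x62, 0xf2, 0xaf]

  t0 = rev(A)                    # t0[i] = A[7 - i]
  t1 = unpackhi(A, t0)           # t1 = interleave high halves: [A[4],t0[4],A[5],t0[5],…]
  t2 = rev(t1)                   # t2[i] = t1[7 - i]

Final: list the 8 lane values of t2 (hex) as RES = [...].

RES = [ 0xc5  0xaf  0xf8  0xf2  0xd2  0x62  0x6a  0xea ]

  t0: af f2 62 ea 6a d2 f8 c5
  t1: ea 6a 62 d2 f2 f8 af c5
  t2: c5 af f8 f2 d2 62 6a ea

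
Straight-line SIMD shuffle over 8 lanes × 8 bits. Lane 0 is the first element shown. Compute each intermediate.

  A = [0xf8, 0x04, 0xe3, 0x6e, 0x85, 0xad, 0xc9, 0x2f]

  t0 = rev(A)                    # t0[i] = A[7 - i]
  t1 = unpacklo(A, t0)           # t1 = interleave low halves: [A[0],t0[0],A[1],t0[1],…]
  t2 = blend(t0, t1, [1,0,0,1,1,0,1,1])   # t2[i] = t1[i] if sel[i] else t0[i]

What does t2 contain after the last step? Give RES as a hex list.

  t0: 2f c9 ad 85 6e e3 04 f8
  t1: f8 2f 04 c9 e3 ad 6e 85
  t2: f8 c9 ad c9 e3 e3 6e 85

RES = [ 0xf8  0xc9  0xad  0xc9  0xe3  0xe3  0x6e  0x85 ]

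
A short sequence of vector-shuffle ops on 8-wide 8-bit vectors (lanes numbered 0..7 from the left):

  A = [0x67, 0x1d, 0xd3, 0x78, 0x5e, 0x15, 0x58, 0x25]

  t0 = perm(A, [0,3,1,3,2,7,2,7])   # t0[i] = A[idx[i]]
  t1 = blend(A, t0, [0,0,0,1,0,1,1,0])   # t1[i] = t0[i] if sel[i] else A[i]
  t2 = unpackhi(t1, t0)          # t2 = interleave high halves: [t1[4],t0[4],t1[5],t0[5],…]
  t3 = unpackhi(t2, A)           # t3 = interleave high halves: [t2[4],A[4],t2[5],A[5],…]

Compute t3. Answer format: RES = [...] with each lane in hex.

  t0: 67 78 1d 78 d3 25 d3 25
  t1: 67 1d d3 78 5e 25 d3 25
  t2: 5e d3 25 25 d3 d3 25 25
  t3: d3 5e d3 15 25 58 25 25

RES = [ 0xd3  0x5e  0xd3  0x15  0x25  0x58  0x25  0x25 ]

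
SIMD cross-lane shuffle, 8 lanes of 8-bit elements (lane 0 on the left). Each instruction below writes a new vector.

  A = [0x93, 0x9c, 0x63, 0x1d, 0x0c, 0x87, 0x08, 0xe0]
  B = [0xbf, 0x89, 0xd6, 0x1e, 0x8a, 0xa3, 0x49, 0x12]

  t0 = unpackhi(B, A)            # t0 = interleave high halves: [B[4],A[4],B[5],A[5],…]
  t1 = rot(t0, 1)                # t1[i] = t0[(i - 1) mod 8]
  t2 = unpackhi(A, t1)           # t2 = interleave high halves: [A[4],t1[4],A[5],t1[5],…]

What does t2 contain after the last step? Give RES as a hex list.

RES = [0x0c, 0x87, 0x87, 0x49, 0x08, 0x08, 0xe0, 0x12]

t0 = [0x8a, 0x0c, 0xa3, 0x87, 0x49, 0x08, 0x12, 0xe0]
t1 = [0xe0, 0x8a, 0x0c, 0xa3, 0x87, 0x49, 0x08, 0x12]
t2 = [0x0c, 0x87, 0x87, 0x49, 0x08, 0x08, 0xe0, 0x12]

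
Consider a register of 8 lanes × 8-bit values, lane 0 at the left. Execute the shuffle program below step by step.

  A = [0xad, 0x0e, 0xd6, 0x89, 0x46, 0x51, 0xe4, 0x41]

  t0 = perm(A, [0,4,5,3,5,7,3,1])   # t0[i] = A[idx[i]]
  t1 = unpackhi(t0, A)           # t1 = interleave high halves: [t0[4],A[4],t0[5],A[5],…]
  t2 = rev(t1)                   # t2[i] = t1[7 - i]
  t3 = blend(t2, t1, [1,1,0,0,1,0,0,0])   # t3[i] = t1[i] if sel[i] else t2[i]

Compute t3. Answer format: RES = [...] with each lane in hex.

RES = [0x51, 0x46, 0xe4, 0x89, 0x89, 0x41, 0x46, 0x51]

→ t0 |ad|46|51|89|51|41|89|0e|
→ t1 |51|46|41|51|89|e4|0e|41|
→ t2 |41|0e|e4|89|51|41|46|51|
→ t3 |51|46|e4|89|89|41|46|51|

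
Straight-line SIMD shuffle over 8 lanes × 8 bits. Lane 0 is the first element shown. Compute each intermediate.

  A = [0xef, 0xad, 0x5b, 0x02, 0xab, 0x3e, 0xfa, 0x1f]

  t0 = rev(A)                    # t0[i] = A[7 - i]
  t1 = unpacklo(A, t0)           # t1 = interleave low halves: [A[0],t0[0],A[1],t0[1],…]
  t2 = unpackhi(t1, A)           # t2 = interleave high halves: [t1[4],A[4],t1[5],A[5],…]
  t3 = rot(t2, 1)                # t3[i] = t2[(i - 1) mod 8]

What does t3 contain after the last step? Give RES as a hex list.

RES = [ 0x1f  0x5b  0xab  0x3e  0x3e  0x02  0xfa  0xab ]

t0 = [0x1f, 0xfa, 0x3e, 0xab, 0x02, 0x5b, 0xad, 0xef]
t1 = [0xef, 0x1f, 0xad, 0xfa, 0x5b, 0x3e, 0x02, 0xab]
t2 = [0x5b, 0xab, 0x3e, 0x3e, 0x02, 0xfa, 0xab, 0x1f]
t3 = [0x1f, 0x5b, 0xab, 0x3e, 0x3e, 0x02, 0xfa, 0xab]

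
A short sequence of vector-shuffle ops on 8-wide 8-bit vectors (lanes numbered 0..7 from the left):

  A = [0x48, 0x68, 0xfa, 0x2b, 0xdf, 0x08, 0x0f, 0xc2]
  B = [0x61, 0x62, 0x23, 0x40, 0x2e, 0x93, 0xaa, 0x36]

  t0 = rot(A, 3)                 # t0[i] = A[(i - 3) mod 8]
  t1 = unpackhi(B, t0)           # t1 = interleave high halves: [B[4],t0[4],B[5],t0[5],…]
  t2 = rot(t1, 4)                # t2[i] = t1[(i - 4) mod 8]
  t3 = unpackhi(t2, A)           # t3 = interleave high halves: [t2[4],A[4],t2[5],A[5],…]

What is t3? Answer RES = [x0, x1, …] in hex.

t0 = [0x08, 0x0f, 0xc2, 0x48, 0x68, 0xfa, 0x2b, 0xdf]
t1 = [0x2e, 0x68, 0x93, 0xfa, 0xaa, 0x2b, 0x36, 0xdf]
t2 = [0xaa, 0x2b, 0x36, 0xdf, 0x2e, 0x68, 0x93, 0xfa]
t3 = [0x2e, 0xdf, 0x68, 0x08, 0x93, 0x0f, 0xfa, 0xc2]

RES = [ 0x2e  0xdf  0x68  0x08  0x93  0x0f  0xfa  0xc2 ]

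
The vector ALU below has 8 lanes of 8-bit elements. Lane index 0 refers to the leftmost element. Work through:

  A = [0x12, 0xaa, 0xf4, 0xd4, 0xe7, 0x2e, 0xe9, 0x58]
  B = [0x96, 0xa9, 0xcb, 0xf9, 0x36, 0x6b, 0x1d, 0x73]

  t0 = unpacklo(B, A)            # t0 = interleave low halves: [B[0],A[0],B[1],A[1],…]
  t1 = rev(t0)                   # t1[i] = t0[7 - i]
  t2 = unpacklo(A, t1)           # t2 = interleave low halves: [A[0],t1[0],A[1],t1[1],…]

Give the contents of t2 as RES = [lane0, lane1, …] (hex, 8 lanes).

→ t0 |96|12|a9|aa|cb|f4|f9|d4|
→ t1 |d4|f9|f4|cb|aa|a9|12|96|
→ t2 |12|d4|aa|f9|f4|f4|d4|cb|

RES = [ 0x12  0xd4  0xaa  0xf9  0xf4  0xf4  0xd4  0xcb ]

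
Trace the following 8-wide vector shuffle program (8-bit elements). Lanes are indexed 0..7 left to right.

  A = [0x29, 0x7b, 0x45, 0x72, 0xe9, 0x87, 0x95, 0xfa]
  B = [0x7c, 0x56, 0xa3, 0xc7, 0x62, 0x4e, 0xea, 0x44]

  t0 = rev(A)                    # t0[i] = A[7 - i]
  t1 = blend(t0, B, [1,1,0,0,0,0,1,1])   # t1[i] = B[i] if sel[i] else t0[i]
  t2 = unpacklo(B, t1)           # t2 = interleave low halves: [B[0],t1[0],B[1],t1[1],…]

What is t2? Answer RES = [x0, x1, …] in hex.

→ t0 |fa|95|87|e9|72|45|7b|29|
→ t1 |7c|56|87|e9|72|45|ea|44|
→ t2 |7c|7c|56|56|a3|87|c7|e9|

RES = [0x7c, 0x7c, 0x56, 0x56, 0xa3, 0x87, 0xc7, 0xe9]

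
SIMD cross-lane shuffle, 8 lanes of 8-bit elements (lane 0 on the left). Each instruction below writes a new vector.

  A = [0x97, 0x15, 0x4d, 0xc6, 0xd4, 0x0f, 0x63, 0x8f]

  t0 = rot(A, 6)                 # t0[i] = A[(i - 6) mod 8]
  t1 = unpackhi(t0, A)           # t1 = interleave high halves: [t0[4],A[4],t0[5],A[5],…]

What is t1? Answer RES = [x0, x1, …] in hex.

→ t0 |4d|c6|d4|0f|63|8f|97|15|
→ t1 |63|d4|8f|0f|97|63|15|8f|

RES = [ 0x63  0xd4  0x8f  0x0f  0x97  0x63  0x15  0x8f ]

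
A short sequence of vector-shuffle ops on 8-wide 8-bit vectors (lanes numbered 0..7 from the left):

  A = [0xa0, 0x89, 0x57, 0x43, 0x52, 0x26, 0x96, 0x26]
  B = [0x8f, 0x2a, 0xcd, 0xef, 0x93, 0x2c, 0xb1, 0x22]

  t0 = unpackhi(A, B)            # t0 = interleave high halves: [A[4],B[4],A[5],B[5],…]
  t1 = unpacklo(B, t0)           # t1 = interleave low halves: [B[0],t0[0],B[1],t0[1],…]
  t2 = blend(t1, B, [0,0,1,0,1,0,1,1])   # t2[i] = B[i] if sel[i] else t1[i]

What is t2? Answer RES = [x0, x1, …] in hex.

→ t0 |52|93|26|2c|96|b1|26|22|
→ t1 |8f|52|2a|93|cd|26|ef|2c|
→ t2 |8f|52|cd|93|93|26|b1|22|

RES = [ 0x8f  0x52  0xcd  0x93  0x93  0x26  0xb1  0x22 ]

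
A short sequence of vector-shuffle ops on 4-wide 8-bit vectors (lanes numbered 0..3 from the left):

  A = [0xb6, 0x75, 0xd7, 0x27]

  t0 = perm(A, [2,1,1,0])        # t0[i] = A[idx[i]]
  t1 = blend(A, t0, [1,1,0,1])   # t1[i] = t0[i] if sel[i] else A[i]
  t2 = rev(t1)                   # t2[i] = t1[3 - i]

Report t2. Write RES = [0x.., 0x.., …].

RES = [ 0xb6  0xd7  0x75  0xd7 ]

t0 = [0xd7, 0x75, 0x75, 0xb6]
t1 = [0xd7, 0x75, 0xd7, 0xb6]
t2 = [0xb6, 0xd7, 0x75, 0xd7]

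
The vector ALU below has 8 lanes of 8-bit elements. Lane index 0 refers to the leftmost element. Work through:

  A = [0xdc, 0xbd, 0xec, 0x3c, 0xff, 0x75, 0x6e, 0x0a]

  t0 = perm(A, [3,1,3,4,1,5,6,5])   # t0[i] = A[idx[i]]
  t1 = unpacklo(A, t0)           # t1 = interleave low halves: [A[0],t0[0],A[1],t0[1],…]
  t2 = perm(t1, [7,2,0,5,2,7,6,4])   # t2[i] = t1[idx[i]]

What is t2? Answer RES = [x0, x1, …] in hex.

→ t0 |3c|bd|3c|ff|bd|75|6e|75|
→ t1 |dc|3c|bd|bd|ec|3c|3c|ff|
→ t2 |ff|bd|dc|3c|bd|ff|3c|ec|

RES = [ 0xff  0xbd  0xdc  0x3c  0xbd  0xff  0x3c  0xec ]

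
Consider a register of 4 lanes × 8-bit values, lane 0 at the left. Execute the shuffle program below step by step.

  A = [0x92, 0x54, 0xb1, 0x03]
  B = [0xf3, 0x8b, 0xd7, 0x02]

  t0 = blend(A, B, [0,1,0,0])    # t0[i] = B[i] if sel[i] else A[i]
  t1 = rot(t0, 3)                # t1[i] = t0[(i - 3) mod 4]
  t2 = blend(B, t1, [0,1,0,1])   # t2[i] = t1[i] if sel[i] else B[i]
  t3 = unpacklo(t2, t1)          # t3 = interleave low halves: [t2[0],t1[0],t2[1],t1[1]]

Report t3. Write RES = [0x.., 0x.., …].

RES = [ 0xf3  0x8b  0xb1  0xb1 ]

→ t0 |92|8b|b1|03|
→ t1 |8b|b1|03|92|
→ t2 |f3|b1|d7|92|
→ t3 |f3|8b|b1|b1|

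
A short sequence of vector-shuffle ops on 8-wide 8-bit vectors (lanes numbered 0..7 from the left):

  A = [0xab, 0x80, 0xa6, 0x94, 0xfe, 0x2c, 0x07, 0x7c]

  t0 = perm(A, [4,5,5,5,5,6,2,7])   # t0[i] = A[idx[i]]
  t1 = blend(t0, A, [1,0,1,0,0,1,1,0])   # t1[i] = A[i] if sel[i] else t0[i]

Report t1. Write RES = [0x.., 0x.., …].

→ t0 |fe|2c|2c|2c|2c|07|a6|7c|
→ t1 |ab|2c|a6|2c|2c|2c|07|7c|

RES = [0xab, 0x2c, 0xa6, 0x2c, 0x2c, 0x2c, 0x07, 0x7c]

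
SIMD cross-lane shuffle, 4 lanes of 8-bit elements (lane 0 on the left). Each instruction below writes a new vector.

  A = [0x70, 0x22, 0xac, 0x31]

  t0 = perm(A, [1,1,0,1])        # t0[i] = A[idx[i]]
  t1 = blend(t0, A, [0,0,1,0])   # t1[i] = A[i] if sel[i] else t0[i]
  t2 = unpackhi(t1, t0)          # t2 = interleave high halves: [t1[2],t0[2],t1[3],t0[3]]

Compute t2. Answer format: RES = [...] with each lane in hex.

RES = [ 0xac  0x70  0x22  0x22 ]

  t0: 22 22 70 22
  t1: 22 22 ac 22
  t2: ac 70 22 22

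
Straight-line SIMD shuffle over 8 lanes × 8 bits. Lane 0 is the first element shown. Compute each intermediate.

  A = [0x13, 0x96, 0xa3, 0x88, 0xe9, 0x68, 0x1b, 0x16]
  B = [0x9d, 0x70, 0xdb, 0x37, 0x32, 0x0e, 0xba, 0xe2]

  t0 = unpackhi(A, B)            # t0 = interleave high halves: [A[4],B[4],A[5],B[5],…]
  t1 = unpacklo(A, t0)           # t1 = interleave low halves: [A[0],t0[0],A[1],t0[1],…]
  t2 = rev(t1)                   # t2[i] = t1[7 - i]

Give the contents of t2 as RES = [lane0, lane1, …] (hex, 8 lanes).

RES = [0x0e, 0x88, 0x68, 0xa3, 0x32, 0x96, 0xe9, 0x13]

  t0: e9 32 68 0e 1b ba 16 e2
  t1: 13 e9 96 32 a3 68 88 0e
  t2: 0e 88 68 a3 32 96 e9 13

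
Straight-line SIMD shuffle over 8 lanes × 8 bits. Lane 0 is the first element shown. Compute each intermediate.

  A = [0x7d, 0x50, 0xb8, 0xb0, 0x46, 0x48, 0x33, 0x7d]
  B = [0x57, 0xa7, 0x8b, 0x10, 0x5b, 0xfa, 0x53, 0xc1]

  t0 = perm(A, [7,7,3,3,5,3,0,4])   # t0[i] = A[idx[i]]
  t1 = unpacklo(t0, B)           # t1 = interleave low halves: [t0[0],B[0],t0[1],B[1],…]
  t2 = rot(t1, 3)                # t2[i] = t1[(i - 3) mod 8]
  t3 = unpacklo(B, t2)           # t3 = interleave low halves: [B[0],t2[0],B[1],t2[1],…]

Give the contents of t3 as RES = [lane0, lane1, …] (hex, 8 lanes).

t0 = [0x7d, 0x7d, 0xb0, 0xb0, 0x48, 0xb0, 0x7d, 0x46]
t1 = [0x7d, 0x57, 0x7d, 0xa7, 0xb0, 0x8b, 0xb0, 0x10]
t2 = [0x8b, 0xb0, 0x10, 0x7d, 0x57, 0x7d, 0xa7, 0xb0]
t3 = [0x57, 0x8b, 0xa7, 0xb0, 0x8b, 0x10, 0x10, 0x7d]

RES = [ 0x57  0x8b  0xa7  0xb0  0x8b  0x10  0x10  0x7d ]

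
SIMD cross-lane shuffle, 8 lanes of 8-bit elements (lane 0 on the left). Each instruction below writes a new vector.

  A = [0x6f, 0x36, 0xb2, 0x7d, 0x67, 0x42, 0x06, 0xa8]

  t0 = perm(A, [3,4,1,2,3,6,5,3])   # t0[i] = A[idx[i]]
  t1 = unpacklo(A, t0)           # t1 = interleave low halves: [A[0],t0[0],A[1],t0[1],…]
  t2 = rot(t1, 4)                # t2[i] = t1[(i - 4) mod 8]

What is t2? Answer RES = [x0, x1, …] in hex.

RES = [0xb2, 0x36, 0x7d, 0xb2, 0x6f, 0x7d, 0x36, 0x67]

t0 = [0x7d, 0x67, 0x36, 0xb2, 0x7d, 0x06, 0x42, 0x7d]
t1 = [0x6f, 0x7d, 0x36, 0x67, 0xb2, 0x36, 0x7d, 0xb2]
t2 = [0xb2, 0x36, 0x7d, 0xb2, 0x6f, 0x7d, 0x36, 0x67]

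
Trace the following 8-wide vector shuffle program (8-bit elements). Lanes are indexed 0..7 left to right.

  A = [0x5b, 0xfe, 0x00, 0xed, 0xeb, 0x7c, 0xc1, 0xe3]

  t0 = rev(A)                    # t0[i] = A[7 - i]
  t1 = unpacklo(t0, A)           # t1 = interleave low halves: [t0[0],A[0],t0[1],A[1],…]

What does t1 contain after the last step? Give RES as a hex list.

RES = [0xe3, 0x5b, 0xc1, 0xfe, 0x7c, 0x00, 0xeb, 0xed]

  t0: e3 c1 7c eb ed 00 fe 5b
  t1: e3 5b c1 fe 7c 00 eb ed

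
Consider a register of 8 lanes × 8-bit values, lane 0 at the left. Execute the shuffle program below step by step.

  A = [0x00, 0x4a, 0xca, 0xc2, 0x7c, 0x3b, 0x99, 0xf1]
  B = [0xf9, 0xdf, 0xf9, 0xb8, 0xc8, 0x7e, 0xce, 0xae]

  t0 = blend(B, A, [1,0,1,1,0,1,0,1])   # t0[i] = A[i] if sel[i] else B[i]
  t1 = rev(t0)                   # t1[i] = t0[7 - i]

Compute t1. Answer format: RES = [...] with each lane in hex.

RES = [0xf1, 0xce, 0x3b, 0xc8, 0xc2, 0xca, 0xdf, 0x00]

  t0: 00 df ca c2 c8 3b ce f1
  t1: f1 ce 3b c8 c2 ca df 00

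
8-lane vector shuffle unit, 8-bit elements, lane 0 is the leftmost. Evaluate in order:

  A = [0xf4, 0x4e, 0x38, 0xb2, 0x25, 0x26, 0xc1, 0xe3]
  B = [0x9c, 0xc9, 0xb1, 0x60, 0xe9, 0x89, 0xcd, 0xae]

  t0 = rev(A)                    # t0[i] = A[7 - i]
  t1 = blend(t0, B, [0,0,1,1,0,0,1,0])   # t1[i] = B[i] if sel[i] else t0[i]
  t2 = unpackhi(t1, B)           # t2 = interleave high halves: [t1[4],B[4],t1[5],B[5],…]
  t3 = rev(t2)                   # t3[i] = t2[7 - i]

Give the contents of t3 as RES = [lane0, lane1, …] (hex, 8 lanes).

RES = [0xae, 0xf4, 0xcd, 0xcd, 0x89, 0x38, 0xe9, 0xb2]

t0 = [0xe3, 0xc1, 0x26, 0x25, 0xb2, 0x38, 0x4e, 0xf4]
t1 = [0xe3, 0xc1, 0xb1, 0x60, 0xb2, 0x38, 0xcd, 0xf4]
t2 = [0xb2, 0xe9, 0x38, 0x89, 0xcd, 0xcd, 0xf4, 0xae]
t3 = [0xae, 0xf4, 0xcd, 0xcd, 0x89, 0x38, 0xe9, 0xb2]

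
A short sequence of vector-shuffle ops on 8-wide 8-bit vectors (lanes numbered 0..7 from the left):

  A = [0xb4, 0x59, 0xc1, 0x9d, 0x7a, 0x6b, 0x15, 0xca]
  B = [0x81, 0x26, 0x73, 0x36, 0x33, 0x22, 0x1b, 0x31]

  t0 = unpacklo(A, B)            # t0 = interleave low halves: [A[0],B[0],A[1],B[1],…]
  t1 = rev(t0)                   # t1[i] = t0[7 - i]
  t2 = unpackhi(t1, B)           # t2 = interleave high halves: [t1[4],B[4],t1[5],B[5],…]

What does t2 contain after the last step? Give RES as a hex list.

RES = [ 0x26  0x33  0x59  0x22  0x81  0x1b  0xb4  0x31 ]

→ t0 |b4|81|59|26|c1|73|9d|36|
→ t1 |36|9d|73|c1|26|59|81|b4|
→ t2 |26|33|59|22|81|1b|b4|31|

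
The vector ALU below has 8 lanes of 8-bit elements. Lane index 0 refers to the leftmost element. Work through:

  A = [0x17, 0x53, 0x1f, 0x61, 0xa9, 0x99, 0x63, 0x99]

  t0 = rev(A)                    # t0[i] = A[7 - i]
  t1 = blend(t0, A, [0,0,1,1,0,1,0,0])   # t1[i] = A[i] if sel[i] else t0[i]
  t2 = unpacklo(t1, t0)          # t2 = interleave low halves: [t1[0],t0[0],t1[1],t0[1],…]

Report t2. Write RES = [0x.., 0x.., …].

RES = [ 0x99  0x99  0x63  0x63  0x1f  0x99  0x61  0xa9 ]

  t0: 99 63 99 a9 61 1f 53 17
  t1: 99 63 1f 61 61 99 53 17
  t2: 99 99 63 63 1f 99 61 a9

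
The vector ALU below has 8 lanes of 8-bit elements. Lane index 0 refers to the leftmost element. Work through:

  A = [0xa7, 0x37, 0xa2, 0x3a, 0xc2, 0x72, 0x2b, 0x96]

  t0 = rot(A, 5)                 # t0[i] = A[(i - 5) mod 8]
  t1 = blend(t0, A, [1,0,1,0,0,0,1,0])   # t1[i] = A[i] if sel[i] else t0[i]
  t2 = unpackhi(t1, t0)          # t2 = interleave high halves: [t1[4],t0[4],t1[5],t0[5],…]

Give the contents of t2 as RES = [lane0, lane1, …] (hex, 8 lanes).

RES = [0x96, 0x96, 0xa7, 0xa7, 0x2b, 0x37, 0xa2, 0xa2]

  t0: 3a c2 72 2b 96 a7 37 a2
  t1: a7 c2 a2 2b 96 a7 2b a2
  t2: 96 96 a7 a7 2b 37 a2 a2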